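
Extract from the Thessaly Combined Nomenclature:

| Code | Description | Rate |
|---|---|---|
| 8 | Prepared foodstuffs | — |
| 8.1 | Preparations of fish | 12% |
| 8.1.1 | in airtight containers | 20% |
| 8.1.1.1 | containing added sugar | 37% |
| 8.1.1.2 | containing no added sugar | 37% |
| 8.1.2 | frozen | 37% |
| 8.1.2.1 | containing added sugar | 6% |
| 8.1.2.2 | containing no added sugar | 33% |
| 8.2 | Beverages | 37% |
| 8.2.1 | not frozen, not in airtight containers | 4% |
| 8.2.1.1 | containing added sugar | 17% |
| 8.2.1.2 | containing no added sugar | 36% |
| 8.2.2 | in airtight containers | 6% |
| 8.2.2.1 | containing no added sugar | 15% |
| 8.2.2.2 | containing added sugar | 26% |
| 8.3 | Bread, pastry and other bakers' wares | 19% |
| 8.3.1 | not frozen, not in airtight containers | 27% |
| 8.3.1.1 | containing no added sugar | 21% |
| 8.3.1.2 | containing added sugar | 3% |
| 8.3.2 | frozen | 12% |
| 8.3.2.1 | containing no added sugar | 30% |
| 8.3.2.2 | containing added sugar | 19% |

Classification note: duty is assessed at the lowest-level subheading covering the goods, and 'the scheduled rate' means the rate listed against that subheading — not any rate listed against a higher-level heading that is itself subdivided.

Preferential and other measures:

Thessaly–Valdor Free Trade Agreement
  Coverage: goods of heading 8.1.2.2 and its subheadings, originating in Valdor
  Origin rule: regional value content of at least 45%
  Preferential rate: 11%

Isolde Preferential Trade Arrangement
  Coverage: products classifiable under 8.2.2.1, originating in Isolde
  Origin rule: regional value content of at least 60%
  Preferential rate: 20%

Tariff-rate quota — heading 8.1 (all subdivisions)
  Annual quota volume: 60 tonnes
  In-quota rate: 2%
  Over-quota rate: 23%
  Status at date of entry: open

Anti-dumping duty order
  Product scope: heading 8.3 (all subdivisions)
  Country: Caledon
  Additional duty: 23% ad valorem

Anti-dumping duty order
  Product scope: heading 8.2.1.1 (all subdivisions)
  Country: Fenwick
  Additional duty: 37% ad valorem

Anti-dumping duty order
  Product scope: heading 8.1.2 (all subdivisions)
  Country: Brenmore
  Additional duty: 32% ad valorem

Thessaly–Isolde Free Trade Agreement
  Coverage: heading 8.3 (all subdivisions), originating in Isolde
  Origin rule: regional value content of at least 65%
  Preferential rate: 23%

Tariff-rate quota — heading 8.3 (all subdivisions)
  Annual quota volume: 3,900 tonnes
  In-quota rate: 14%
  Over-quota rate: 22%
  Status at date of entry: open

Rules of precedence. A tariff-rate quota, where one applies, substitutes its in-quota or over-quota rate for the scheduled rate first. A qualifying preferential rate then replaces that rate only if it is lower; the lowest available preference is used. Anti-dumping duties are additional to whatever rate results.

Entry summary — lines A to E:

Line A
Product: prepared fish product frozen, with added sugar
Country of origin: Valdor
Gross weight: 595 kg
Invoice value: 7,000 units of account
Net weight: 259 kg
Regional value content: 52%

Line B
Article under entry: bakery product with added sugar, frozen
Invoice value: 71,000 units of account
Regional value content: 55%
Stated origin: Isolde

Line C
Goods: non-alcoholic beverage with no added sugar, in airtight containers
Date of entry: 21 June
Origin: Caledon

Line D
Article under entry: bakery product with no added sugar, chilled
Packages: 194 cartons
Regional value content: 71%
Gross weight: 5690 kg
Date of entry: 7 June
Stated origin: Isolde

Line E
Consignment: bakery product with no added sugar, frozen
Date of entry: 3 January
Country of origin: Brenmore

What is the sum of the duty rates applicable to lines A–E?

Line A: prepared fish product → 8.1; frozen → 8.1.2; with added sugar → 8.1.2.1. Scheduled 6%. quota on 8.1 open → in-quota 2%; Valdor agreement on 8.1.2.2: 8.1.2.1 not covered. → 2%.
Line B: bakery product → 8.3; frozen → 8.3.2; with added sugar → 8.3.2.2. Scheduled 19%. quota on 8.3 open → in-quota 14%; Isolde agreement on 8.2.2.1: 8.3.2.2 not covered; Isolde agreement on 8.3: RVC < 65%. → 14%.
Line C: non-alcoholic beverage → 8.2; in airtight containers → 8.2.2; with no added sugar → 8.2.2.1. Scheduled 15%. No special measure applies. → 15%.
Line D: bakery product → 8.3; chilled → 8.3.1; with no added sugar → 8.3.1.1. Scheduled 21%. quota on 8.3 open → in-quota 14%; Isolde agreement on 8.2.2.1: 8.3.1.1 not covered; Isolde agreement on 8.3: RVC ≥ 65% → 23% available; preference 23% not lower than 14% → no reduction. → 14%.
Line E: bakery product → 8.3; frozen → 8.3.2; with no added sugar → 8.3.2.1. Scheduled 30%. quota on 8.3 open → in-quota 14%. → 14%.
Sum: 2% + 14% + 15% + 14% + 14% = 59%.

59%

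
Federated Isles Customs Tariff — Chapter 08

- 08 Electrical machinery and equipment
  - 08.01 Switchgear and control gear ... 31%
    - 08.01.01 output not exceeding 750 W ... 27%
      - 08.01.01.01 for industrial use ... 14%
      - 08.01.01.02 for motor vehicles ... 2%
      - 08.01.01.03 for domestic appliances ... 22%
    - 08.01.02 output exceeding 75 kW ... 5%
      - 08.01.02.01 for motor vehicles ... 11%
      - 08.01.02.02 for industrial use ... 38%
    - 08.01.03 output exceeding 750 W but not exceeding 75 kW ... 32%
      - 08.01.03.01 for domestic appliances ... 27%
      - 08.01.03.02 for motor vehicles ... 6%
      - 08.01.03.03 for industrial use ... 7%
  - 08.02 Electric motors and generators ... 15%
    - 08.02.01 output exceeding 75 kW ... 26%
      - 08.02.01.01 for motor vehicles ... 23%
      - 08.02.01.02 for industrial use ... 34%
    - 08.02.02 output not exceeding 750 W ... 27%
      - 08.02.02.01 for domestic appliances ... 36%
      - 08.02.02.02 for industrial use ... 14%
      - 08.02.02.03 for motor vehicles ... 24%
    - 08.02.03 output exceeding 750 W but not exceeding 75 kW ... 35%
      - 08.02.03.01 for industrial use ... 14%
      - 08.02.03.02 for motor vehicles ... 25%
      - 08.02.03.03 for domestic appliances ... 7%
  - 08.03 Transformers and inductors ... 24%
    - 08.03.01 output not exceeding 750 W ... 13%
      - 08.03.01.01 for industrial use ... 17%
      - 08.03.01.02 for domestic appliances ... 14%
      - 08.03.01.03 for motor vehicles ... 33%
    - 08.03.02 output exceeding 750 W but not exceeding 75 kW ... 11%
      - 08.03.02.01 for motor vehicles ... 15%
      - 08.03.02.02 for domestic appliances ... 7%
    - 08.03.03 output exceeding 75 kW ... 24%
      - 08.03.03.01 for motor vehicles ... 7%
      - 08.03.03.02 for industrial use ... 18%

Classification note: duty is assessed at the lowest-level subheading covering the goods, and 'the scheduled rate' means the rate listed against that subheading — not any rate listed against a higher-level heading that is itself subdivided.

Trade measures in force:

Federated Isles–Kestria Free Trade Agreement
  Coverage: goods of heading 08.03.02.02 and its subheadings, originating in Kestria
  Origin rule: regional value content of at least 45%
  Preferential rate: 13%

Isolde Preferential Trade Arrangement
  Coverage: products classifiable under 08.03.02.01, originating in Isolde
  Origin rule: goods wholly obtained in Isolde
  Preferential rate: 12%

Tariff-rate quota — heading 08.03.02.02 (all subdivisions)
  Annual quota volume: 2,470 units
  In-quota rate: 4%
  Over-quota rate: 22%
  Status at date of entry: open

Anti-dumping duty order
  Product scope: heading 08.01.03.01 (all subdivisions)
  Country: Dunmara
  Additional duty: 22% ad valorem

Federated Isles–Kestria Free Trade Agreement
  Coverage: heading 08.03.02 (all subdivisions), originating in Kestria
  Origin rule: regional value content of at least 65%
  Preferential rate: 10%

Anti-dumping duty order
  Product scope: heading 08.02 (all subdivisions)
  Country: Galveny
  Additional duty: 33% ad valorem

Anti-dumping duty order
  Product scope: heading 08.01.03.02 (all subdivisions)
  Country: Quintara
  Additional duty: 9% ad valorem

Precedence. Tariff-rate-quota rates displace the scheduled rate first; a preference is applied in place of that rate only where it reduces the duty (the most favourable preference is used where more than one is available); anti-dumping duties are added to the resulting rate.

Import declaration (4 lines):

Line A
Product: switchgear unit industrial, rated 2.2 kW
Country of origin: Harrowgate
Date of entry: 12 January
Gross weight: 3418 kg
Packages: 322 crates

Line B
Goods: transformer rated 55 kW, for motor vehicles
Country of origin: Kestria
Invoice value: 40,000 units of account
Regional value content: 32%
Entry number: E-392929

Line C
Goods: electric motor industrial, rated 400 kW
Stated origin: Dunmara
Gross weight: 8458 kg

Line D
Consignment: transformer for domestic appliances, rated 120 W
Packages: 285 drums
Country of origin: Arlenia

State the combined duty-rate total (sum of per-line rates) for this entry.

Line A: switchgear unit → 08.01; rated 2.2 kW → 08.01.03; industrial → 08.01.03.03. Scheduled 7%. No special measure applies. → 7%.
Line B: transformer → 08.03; rated 55 kW → 08.03.02; for motor vehicles → 08.03.02.01. Scheduled 15%. Kestria agreement on 08.03.02.02: 08.03.02.01 not covered; Kestria agreement on 08.03.02: RVC < 65%. → 15%.
Line C: electric motor → 08.02; rated 400 kW → 08.02.01; industrial → 08.02.01.02. Scheduled 34%. No special measure applies. → 34%.
Line D: transformer → 08.03; rated 120 W → 08.03.01; for domestic appliances → 08.03.01.02. Scheduled 14%. No special measure applies. → 14%.
Sum: 7% + 15% + 34% + 14% = 70%.

70%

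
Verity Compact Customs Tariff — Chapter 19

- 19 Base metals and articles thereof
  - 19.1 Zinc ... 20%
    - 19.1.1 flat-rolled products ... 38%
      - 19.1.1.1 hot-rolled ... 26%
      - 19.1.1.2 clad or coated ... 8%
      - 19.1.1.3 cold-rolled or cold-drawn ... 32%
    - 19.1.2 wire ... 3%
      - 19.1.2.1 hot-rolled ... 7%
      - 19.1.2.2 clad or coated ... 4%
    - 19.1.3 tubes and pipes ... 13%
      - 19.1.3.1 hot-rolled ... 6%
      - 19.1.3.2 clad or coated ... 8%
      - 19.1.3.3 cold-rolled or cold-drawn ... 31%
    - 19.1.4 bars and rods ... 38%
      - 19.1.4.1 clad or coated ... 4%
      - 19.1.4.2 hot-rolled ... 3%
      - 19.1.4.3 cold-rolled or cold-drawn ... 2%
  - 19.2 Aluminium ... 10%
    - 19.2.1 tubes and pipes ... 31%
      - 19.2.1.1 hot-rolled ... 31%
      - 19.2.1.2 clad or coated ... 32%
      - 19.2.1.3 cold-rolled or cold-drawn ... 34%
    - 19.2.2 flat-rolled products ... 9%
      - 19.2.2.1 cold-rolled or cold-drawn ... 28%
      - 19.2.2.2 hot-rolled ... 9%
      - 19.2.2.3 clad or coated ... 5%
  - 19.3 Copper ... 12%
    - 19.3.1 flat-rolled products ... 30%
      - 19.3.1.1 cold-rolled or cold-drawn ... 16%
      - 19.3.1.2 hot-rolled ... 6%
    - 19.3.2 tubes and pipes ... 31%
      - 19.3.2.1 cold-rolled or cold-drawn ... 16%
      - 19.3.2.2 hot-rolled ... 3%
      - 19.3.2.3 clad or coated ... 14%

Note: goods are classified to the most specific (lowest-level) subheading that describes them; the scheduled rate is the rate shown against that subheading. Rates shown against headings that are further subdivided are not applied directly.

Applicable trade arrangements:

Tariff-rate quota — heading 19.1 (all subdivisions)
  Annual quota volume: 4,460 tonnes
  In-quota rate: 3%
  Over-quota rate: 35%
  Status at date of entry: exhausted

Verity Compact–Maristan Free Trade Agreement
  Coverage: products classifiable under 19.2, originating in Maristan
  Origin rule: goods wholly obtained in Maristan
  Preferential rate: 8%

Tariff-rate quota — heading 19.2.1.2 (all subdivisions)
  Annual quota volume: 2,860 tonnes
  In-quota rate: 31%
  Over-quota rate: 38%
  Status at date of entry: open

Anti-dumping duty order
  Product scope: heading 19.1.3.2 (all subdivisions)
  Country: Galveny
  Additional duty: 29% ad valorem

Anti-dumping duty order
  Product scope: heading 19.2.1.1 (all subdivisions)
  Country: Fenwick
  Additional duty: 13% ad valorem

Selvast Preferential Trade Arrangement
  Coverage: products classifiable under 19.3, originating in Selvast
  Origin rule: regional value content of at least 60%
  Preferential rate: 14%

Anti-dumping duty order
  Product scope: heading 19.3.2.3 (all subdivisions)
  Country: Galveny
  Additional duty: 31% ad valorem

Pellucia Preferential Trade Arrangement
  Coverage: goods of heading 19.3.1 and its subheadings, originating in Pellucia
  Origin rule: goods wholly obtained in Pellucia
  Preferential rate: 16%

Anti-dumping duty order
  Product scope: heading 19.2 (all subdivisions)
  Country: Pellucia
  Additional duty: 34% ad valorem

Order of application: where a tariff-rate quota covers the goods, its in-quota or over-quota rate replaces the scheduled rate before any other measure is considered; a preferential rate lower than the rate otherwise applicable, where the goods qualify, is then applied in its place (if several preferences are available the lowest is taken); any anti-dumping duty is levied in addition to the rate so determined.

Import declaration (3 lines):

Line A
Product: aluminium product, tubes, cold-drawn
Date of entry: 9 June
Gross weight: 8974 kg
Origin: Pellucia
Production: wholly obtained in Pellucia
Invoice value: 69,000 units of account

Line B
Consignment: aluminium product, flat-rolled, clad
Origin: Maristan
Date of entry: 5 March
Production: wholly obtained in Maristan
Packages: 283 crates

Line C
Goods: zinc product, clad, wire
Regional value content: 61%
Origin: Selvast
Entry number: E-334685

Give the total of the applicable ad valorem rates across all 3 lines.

Line A: aluminium → 19.2; tubes → 19.2.1; cold-drawn → 19.2.1.3. Scheduled 34%. Pellucia agreement on 19.3.1: 19.2.1.3 not covered; anti-dumping (Pellucia, 19.2): +34%; total 34% + 34% = 68%. → 68%.
Line B: aluminium → 19.2; flat-rolled → 19.2.2; clad → 19.2.2.3. Scheduled 5%. Maristan agreement on 19.2: wholly obtained → 8% available; preference 8% not lower than 5% → no reduction. → 5%.
Line C: zinc → 19.1; wire → 19.1.2; clad → 19.1.2.2. Scheduled 4%. quota on 19.1 exhausted → over-quota 35%; Selvast agreement on 19.3: 19.1.2.2 not covered. → 35%.
Sum: 68% + 5% + 35% = 108%.

108%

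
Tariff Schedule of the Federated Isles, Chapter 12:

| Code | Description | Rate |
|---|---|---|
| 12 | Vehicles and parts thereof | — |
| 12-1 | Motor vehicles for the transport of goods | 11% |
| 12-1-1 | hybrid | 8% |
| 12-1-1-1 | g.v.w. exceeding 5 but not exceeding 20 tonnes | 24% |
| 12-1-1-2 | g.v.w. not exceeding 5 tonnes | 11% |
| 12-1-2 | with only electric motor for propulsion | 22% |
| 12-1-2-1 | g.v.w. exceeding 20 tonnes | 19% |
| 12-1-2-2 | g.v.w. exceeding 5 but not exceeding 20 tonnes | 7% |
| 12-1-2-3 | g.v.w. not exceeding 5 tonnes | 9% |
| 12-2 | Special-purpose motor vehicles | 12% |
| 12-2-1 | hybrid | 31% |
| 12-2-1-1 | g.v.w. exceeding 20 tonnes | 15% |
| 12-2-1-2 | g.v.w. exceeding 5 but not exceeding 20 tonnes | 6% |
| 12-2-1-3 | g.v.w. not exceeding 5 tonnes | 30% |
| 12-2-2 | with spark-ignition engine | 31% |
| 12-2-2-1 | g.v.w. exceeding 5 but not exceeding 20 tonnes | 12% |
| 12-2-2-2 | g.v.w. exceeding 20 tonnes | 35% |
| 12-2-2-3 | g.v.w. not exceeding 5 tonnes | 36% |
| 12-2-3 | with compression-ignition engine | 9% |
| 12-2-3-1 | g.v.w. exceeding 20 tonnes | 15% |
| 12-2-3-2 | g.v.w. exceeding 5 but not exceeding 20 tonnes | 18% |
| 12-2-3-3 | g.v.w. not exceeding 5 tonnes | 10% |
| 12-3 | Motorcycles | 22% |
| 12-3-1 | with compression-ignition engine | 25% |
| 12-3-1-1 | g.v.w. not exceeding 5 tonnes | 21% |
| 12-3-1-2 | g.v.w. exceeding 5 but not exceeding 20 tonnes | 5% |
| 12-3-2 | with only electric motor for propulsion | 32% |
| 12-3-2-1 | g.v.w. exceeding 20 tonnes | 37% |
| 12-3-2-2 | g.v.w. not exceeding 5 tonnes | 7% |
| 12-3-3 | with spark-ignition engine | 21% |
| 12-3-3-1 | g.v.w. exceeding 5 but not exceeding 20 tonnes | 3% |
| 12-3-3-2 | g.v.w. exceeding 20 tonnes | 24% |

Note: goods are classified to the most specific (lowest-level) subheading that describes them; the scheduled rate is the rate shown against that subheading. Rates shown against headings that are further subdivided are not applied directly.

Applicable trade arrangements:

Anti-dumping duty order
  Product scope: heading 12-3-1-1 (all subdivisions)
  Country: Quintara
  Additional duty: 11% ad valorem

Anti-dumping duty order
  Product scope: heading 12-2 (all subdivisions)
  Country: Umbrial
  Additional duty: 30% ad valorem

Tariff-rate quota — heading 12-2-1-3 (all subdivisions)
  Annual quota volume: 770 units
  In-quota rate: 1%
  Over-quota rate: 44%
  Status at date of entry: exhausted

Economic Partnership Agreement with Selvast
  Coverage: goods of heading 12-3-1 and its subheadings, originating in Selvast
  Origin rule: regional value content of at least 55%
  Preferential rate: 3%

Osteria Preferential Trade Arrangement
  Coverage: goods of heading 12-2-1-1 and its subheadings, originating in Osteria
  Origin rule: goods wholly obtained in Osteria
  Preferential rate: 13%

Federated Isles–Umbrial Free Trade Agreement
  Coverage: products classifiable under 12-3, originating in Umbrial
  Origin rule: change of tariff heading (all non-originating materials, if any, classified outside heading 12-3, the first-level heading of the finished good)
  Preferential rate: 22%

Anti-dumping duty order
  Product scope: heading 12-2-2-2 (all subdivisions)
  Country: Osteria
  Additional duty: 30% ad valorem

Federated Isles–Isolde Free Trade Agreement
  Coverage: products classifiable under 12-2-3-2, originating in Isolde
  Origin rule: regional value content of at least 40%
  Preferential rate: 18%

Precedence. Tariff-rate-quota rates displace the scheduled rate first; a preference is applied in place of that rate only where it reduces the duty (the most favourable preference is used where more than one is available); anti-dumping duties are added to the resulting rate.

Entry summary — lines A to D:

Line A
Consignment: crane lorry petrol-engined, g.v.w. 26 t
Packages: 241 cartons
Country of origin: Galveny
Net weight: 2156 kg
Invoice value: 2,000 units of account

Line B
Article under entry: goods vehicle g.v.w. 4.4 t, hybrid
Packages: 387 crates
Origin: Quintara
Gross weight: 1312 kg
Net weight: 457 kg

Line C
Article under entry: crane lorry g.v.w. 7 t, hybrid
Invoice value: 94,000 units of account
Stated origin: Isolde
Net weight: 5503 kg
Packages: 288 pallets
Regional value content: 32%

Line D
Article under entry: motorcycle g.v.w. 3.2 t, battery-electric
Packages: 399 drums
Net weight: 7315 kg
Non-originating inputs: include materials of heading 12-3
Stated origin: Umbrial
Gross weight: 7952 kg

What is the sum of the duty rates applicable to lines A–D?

59%

Line A: crane lorry → 12-2; petrol-engined → 12-2-2; g.v.w. 26 t → 12-2-2-2. Scheduled 35%. No special measure applies. → 35%.
Line B: goods vehicle → 12-1; hybrid → 12-1-1; g.v.w. 4.4 t → 12-1-1-2. Scheduled 11%. No special measure applies. → 11%.
Line C: crane lorry → 12-2; hybrid → 12-2-1; g.v.w. 7 t → 12-2-1-2. Scheduled 6%. Isolde agreement on 12-2-3-2: 12-2-1-2 not covered. → 6%.
Line D: motorcycle → 12-3; battery-electric → 12-3-2; g.v.w. 3.2 t → 12-3-2-2. Scheduled 7%. Umbrial agreement on 12-3: CTH not met. → 7%.
Sum: 35% + 11% + 6% + 7% = 59%.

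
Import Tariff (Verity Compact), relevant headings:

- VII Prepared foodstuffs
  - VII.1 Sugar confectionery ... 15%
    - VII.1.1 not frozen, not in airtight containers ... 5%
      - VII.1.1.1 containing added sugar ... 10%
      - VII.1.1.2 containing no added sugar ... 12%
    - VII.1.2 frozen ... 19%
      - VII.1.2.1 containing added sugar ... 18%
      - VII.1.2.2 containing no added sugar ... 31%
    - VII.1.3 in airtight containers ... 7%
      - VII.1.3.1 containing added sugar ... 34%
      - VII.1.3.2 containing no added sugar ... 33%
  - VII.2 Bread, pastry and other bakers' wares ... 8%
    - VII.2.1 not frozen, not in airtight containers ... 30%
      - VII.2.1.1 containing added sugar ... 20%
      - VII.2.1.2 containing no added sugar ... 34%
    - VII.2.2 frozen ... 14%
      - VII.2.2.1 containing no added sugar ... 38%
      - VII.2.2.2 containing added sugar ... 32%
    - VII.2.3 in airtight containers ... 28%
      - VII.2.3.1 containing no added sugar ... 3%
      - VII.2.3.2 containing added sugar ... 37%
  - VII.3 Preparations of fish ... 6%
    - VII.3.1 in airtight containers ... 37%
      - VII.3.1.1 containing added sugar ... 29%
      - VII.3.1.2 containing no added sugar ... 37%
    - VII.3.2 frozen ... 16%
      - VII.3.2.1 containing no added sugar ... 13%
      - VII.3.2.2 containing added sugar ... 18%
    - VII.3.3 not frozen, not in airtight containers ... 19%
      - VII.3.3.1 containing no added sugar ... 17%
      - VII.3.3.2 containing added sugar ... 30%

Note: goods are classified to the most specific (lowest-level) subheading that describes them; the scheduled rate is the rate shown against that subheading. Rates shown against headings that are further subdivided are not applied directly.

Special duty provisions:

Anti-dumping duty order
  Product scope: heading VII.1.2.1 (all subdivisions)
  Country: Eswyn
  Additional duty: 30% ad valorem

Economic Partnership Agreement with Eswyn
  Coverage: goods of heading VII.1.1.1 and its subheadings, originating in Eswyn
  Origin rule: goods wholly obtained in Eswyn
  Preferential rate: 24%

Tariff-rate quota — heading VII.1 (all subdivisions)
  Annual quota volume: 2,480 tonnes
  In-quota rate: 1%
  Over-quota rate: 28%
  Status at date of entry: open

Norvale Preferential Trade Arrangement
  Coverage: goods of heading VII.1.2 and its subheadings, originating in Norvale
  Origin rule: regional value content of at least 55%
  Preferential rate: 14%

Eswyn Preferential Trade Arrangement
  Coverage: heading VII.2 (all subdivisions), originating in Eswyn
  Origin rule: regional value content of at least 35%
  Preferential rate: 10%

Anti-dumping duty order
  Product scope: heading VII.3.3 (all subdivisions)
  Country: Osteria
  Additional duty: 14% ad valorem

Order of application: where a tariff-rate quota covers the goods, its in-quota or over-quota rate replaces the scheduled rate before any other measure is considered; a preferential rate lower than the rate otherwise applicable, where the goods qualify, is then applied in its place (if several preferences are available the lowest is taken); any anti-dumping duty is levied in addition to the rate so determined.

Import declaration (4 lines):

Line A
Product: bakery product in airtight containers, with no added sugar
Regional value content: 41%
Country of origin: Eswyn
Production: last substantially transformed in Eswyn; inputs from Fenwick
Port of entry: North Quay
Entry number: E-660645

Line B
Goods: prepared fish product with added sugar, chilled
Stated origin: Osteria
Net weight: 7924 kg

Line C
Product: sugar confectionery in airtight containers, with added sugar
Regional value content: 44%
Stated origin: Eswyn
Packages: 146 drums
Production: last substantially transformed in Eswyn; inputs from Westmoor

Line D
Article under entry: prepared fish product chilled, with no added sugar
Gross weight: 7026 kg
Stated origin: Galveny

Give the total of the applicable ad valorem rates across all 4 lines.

Line A: bakery product → VII.2; in airtight containers → VII.2.3; with no added sugar → VII.2.3.1. Scheduled 3%. Eswyn agreement on VII.1.1.1: VII.2.3.1 not covered; Eswyn agreement on VII.2: RVC ≥ 35% → 10% available; preference 10% not lower than 3% → no reduction. → 3%.
Line B: prepared fish product → VII.3; chilled → VII.3.3; with added sugar → VII.3.3.2. Scheduled 30%. anti-dumping (Osteria, VII.3.3): +14%; total 30% + 14% = 44%. → 44%.
Line C: sugar confectionery → VII.1; in airtight containers → VII.1.3; with added sugar → VII.1.3.1. Scheduled 34%. quota on VII.1 open → in-quota 1%; Eswyn agreement on VII.1.1.1: VII.1.3.1 not covered; Eswyn agreement on VII.2: VII.1.3.1 not covered. → 1%.
Line D: prepared fish product → VII.3; chilled → VII.3.3; with no added sugar → VII.3.3.1. Scheduled 17%. No special measure applies. → 17%.
Sum: 3% + 44% + 1% + 17% = 65%.

65%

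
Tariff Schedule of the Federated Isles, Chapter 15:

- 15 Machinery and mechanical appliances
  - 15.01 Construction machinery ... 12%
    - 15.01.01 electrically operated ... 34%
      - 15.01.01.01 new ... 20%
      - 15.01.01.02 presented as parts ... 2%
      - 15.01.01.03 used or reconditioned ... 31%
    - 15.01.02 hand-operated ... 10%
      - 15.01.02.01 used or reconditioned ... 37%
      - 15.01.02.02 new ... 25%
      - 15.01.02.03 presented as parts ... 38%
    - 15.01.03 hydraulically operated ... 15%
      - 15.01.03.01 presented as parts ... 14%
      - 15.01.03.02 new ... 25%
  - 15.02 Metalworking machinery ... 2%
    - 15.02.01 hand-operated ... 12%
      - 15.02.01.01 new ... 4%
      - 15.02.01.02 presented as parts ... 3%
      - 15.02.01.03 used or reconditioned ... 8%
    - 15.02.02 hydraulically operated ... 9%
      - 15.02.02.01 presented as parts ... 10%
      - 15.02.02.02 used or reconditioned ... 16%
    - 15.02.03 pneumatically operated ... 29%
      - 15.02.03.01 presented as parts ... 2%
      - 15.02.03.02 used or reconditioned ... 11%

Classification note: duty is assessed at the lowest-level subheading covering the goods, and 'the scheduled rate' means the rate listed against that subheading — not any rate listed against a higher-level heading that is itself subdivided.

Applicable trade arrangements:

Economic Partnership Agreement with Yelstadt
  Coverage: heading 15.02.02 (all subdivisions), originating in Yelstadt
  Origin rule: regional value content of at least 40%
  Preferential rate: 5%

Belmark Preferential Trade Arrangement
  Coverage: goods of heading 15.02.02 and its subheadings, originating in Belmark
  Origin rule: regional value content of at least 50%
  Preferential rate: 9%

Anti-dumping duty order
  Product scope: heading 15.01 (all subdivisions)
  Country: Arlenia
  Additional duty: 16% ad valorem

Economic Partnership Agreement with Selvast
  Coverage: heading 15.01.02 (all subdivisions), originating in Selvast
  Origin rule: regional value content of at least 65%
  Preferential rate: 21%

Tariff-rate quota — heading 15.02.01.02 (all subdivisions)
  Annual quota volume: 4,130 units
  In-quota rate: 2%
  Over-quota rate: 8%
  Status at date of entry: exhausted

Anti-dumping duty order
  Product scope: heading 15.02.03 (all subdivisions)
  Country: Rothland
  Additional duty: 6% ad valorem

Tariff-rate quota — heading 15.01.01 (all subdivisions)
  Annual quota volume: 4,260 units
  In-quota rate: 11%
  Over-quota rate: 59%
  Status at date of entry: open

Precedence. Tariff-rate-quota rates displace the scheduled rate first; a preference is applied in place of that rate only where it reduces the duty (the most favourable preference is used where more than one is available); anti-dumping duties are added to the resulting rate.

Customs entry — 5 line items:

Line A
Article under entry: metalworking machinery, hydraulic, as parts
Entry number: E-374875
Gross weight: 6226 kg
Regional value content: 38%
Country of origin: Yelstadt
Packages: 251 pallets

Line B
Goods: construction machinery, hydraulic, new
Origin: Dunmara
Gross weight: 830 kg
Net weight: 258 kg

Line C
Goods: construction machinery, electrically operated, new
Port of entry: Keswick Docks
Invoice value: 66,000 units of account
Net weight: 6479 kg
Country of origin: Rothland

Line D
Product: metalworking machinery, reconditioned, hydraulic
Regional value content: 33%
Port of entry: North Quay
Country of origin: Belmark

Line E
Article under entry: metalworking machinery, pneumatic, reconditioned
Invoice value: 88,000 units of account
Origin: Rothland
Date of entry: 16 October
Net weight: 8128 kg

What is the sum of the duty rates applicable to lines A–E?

79%

Line A: metalworking → 15.02; hydraulic → 15.02.02; as parts → 15.02.02.01. Scheduled 10%. Yelstadt agreement on 15.02.02: RVC < 40%. → 10%.
Line B: construction → 15.01; hydraulic → 15.01.03; new → 15.01.03.02. Scheduled 25%. No special measure applies. → 25%.
Line C: construction → 15.01; electrically operated → 15.01.01; new → 15.01.01.01. Scheduled 20%. quota on 15.01.01 open → in-quota 11%. → 11%.
Line D: metalworking → 15.02; hydraulic → 15.02.02; reconditioned → 15.02.02.02. Scheduled 16%. Belmark agreement on 15.02.02: RVC < 50%. → 16%.
Line E: metalworking → 15.02; pneumatic → 15.02.03; reconditioned → 15.02.03.02. Scheduled 11%. anti-dumping (Rothland, 15.02.03): +6%; total 11% + 6% = 17%. → 17%.
Sum: 10% + 25% + 11% + 16% + 17% = 79%.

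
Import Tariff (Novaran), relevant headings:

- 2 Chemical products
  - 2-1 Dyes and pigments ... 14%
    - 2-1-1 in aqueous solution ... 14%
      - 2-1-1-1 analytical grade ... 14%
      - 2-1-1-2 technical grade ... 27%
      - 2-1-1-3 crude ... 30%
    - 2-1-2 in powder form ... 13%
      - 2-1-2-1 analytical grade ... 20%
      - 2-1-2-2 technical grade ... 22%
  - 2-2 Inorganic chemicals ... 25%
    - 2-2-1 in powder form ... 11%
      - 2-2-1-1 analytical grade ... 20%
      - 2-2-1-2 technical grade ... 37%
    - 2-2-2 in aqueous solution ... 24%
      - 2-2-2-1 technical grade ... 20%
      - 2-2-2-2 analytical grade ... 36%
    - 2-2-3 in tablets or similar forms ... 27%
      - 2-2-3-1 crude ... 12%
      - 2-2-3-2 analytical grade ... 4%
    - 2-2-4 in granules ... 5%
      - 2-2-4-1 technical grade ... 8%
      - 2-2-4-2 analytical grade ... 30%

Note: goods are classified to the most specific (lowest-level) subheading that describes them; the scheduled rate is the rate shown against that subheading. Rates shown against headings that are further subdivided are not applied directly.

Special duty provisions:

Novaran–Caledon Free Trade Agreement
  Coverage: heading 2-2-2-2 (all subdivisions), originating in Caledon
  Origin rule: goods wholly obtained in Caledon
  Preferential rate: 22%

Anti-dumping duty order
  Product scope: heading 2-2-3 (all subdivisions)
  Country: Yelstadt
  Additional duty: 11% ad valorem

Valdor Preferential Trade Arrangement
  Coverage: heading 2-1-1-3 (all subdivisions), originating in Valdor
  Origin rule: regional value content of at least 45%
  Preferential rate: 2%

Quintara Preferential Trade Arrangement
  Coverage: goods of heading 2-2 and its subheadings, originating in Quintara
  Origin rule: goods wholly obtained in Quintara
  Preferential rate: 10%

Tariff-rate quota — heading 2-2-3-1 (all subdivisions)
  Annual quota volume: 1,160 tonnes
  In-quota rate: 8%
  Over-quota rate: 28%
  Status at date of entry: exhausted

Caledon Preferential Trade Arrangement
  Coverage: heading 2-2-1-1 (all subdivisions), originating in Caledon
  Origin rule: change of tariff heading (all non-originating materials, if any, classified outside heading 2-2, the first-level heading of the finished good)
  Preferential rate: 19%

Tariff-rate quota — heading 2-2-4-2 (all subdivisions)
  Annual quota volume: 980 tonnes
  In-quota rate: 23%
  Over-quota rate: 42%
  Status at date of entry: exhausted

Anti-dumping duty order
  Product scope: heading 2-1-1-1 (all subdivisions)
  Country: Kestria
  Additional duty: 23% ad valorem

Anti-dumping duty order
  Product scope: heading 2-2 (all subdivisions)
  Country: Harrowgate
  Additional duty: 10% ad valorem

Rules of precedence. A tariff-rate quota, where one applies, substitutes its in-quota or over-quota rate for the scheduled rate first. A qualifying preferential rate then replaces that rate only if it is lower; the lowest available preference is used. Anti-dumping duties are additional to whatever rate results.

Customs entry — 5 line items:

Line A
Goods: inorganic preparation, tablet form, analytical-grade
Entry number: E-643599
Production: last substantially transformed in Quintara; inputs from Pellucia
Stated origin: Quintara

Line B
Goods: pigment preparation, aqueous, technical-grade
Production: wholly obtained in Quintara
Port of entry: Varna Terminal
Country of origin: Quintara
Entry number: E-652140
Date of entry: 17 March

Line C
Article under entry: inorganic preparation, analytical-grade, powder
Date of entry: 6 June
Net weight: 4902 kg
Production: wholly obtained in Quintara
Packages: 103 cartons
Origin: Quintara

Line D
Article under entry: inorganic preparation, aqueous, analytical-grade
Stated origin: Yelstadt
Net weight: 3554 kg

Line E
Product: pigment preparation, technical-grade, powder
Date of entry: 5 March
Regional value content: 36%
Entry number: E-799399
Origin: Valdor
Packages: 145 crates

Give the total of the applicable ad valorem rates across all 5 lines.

99%

Line A: inorganic → 2-2; tablet form → 2-2-3; analytical-grade → 2-2-3-2. Scheduled 4%. Quintara agreement on 2-2: not wholly obtained. → 4%.
Line B: pigment → 2-1; aqueous → 2-1-1; technical-grade → 2-1-1-2. Scheduled 27%. Quintara agreement on 2-2: 2-1-1-2 not covered. → 27%.
Line C: inorganic → 2-2; powder → 2-2-1; analytical-grade → 2-2-1-1. Scheduled 20%. Quintara agreement on 2-2: wholly obtained → 10% available; preferential 10%. → 10%.
Line D: inorganic → 2-2; aqueous → 2-2-2; analytical-grade → 2-2-2-2. Scheduled 36%. No special measure applies. → 36%.
Line E: pigment → 2-1; powder → 2-1-2; technical-grade → 2-1-2-2. Scheduled 22%. Valdor agreement on 2-1-1-3: 2-1-2-2 not covered. → 22%.
Sum: 4% + 27% + 10% + 36% + 22% = 99%.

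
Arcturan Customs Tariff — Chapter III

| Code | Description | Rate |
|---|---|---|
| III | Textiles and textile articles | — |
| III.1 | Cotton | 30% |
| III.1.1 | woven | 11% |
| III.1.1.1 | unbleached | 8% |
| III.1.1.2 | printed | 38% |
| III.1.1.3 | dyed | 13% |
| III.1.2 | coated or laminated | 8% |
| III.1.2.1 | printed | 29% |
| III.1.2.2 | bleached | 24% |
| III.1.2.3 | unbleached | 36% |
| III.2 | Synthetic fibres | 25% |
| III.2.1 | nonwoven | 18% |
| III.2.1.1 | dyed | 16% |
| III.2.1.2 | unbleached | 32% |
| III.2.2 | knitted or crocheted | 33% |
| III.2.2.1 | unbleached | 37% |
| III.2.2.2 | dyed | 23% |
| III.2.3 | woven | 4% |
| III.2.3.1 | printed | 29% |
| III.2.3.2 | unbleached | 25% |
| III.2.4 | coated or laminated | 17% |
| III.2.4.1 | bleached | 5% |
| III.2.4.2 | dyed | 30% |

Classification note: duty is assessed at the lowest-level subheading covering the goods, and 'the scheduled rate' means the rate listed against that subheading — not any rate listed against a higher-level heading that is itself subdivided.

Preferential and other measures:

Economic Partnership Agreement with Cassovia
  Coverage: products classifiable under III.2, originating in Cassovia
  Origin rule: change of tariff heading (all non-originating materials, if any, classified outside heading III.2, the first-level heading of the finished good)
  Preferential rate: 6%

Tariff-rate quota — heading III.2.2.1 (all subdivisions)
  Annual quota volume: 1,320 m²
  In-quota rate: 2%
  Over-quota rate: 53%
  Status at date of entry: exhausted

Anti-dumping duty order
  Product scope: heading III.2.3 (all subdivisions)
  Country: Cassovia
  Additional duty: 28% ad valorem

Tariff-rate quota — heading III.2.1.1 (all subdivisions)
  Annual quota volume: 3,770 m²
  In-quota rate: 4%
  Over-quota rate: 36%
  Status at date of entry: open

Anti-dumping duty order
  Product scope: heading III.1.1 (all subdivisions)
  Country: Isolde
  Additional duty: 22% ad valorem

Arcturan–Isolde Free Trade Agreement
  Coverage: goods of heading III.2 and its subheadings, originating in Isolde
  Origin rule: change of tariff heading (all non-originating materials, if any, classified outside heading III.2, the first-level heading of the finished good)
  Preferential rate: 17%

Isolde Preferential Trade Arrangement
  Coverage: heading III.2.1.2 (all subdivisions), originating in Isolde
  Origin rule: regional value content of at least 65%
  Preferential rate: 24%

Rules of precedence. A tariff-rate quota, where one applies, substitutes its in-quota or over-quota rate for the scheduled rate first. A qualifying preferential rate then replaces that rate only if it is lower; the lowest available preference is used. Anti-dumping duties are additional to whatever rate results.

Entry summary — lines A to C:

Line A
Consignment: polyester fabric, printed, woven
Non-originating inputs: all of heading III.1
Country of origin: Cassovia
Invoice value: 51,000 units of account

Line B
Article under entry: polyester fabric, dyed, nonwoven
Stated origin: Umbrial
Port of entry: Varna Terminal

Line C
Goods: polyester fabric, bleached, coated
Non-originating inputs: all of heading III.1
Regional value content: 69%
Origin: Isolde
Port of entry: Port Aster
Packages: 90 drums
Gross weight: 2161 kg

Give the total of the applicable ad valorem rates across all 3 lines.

Line A: polyester → III.2; woven → III.2.3; printed → III.2.3.1. Scheduled 29%. Cassovia agreement on III.2: CTH met → 6% available; preferential 6%; anti-dumping (Cassovia, III.2.3): +28%; total 6% + 28% = 34%. → 34%.
Line B: polyester → III.2; nonwoven → III.2.1; dyed → III.2.1.1. Scheduled 16%. quota on III.2.1.1 open → in-quota 4%. → 4%.
Line C: polyester → III.2; coated → III.2.4; bleached → III.2.4.1. Scheduled 5%. Isolde agreement on III.2: CTH met → 17% available; Isolde agreement on III.2.1.2: III.2.4.1 not covered; preference 17% not lower than 5% → no reduction. → 5%.
Sum: 34% + 4% + 5% = 43%.

43%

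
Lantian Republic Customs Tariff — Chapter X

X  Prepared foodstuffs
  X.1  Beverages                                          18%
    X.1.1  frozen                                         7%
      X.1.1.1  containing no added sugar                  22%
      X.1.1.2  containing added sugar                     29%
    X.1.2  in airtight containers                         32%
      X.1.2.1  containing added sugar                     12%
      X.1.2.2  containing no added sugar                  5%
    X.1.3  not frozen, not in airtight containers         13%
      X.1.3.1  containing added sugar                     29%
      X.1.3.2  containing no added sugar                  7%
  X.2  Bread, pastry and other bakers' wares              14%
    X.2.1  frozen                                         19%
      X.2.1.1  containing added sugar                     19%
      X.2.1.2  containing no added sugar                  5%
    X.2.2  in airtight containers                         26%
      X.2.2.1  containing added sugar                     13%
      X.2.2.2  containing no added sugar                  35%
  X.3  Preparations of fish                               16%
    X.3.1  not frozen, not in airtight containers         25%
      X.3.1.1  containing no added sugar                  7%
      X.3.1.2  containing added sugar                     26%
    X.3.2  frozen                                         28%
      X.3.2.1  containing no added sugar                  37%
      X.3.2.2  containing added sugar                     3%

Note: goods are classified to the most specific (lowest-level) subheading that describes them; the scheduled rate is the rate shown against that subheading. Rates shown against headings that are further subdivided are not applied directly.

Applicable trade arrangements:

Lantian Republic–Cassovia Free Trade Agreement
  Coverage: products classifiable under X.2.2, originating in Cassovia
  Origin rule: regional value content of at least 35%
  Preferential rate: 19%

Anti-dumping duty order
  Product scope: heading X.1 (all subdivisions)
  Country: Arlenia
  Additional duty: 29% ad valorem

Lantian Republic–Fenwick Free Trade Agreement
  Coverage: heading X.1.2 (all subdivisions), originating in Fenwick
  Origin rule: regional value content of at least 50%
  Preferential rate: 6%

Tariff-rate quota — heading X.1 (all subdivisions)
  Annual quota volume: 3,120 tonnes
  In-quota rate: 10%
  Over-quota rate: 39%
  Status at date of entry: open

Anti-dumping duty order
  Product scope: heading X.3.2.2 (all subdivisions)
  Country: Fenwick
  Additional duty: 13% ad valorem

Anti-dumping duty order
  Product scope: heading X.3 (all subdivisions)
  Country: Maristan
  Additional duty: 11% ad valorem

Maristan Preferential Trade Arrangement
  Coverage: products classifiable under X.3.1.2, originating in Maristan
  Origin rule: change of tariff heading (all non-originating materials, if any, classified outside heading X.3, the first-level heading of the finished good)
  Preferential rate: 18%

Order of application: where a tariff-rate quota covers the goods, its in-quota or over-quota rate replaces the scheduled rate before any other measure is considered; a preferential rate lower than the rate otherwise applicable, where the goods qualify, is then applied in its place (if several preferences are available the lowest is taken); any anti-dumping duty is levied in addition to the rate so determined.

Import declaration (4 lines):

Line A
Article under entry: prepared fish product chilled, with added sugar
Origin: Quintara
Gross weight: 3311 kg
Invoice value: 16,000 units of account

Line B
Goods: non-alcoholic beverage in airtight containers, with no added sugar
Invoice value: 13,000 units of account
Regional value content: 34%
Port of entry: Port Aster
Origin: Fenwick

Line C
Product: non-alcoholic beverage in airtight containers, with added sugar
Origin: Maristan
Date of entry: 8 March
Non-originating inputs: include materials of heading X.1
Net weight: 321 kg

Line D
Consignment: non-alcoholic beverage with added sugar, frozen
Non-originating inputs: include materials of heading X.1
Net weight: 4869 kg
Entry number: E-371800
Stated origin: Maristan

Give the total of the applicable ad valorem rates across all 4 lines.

Line A: prepared fish product → X.3; chilled → X.3.1; with added sugar → X.3.1.2. Scheduled 26%. No special measure applies. → 26%.
Line B: non-alcoholic beverage → X.1; in airtight containers → X.1.2; with no added sugar → X.1.2.2. Scheduled 5%. quota on X.1 open → in-quota 10%; Fenwick agreement on X.1.2: RVC < 50%. → 10%.
Line C: non-alcoholic beverage → X.1; in airtight containers → X.1.2; with added sugar → X.1.2.1. Scheduled 12%. quota on X.1 open → in-quota 10%; Maristan agreement on X.3.1.2: X.1.2.1 not covered. → 10%.
Line D: non-alcoholic beverage → X.1; frozen → X.1.1; with added sugar → X.1.1.2. Scheduled 29%. quota on X.1 open → in-quota 10%; Maristan agreement on X.3.1.2: X.1.1.2 not covered. → 10%.
Sum: 26% + 10% + 10% + 10% = 56%.

56%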